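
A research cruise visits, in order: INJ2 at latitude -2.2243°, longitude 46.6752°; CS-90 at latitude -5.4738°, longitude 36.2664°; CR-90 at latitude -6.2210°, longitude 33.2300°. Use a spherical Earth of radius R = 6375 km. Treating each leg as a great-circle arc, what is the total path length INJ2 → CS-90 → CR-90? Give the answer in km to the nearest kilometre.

INJ2→CS-90: c = 0.189899 rad, d = 1210.61 km
CS-90→CR-90: c = 0.054308 rad, d = 346.21 km
Total = 1210.61 + 346.21 = 1556.82 km

1557 km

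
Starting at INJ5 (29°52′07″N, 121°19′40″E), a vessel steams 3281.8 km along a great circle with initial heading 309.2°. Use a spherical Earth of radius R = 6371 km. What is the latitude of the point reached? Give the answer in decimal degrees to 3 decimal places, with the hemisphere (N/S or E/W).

44.700°N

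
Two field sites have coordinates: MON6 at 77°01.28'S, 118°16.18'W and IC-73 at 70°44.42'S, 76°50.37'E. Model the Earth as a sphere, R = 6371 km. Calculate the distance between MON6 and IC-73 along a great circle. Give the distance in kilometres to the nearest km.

MON6: φ = -77.02133°, λ = -118.26967°
IC-73: φ = -70.74033°, λ = +76.83950°
Δφ = 6.2810°,  Δλ = -164.8908°
a = sin²(Δφ/2) + cos φ₁ cos φ₂ sin²(Δλ/2) = 0.075801
c = 2·arcsin(√a) = 0.557846 rad = 31.9622°
d = R·c = 6371 × 0.557846 = 3554.0 km

3554 km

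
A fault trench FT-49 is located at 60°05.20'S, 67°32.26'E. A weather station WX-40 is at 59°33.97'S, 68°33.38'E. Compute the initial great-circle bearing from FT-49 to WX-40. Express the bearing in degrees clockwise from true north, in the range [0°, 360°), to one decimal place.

45.0°

FT-49: φ = -60.08667°, λ = +67.53767°
WX-40: φ = -59.56617°, λ = +68.55633°
Δλ = 1.0187°
y = sin Δλ · cos φ₂ = 0.009005
x = cos φ₁ sin φ₂ − sin φ₁ cos φ₂ cos Δλ = 0.009015
θ = atan2(y, x) = 44.9697° → 44.9697° (mod 360°)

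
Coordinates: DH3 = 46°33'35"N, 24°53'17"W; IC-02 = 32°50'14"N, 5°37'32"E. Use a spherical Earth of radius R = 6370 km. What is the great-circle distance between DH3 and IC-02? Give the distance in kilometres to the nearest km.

DH3: φ = +46.55972°, λ = -24.88806°
IC-02: φ = +32.83722°, λ = +5.62556°
Δφ = -13.7225°,  Δλ = 30.5136°
a = sin²(Δφ/2) + cos φ₁ cos φ₂ sin²(Δλ/2) = 0.054277
c = 2·arcsin(√a) = 0.470271 rad = 26.9446°
d = R·c = 6370 × 0.470271 = 2995.6 km

2996 km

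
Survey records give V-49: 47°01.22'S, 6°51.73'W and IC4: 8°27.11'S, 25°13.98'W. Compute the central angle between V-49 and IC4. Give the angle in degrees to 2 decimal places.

V-49: φ = -47.02033°, λ = -6.86217°
IC4: φ = -8.45183°, λ = -25.23300°
Δφ = 38.5685°,  Δλ = -18.3708°
a = sin²(Δφ/2) + cos φ₁ cos φ₂ sin²(Δλ/2) = 0.126252
c = 2·arcsin(√a) = 0.726510 rad = 41.6260°

41.63°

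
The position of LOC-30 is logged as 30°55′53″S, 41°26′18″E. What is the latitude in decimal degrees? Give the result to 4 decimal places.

30° + 55′/60 + 53″/3600 = 30 + 0.91667 + 0.01472 = 30.9314°

30.9314°S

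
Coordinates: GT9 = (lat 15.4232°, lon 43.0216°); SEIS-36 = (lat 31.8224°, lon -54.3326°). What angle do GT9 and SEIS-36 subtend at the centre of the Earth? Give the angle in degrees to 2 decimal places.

Δφ = 16.3992°,  Δλ = -97.3542°
a = sin²(Δφ/2) + cos φ₁ cos φ₂ sin²(Δλ/2) = 0.482308
c = 2·arcsin(√a) = 1.535404 rad = 87.9722°

87.97°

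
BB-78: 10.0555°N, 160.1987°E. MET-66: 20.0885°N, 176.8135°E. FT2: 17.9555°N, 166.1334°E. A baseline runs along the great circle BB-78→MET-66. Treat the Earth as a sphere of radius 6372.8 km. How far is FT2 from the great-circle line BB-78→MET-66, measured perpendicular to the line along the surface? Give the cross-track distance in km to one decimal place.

380.8 km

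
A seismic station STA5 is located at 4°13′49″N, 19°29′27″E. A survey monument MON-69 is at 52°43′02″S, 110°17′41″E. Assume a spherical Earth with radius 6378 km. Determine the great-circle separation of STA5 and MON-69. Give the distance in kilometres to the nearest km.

10447 km

STA5: φ = +4.23028°, λ = +19.49083°
MON-69: φ = -52.71722°, λ = +110.29472°
Δφ = -56.9475°,  Δλ = 90.8039°
a = sin²(Δφ/2) + cos φ₁ cos φ₂ sin²(Δλ/2) = 0.533584
c = 2·arcsin(√a) = 1.638014 rad = 93.8513°
d = R·c = 6378 × 1.638014 = 10447.3 km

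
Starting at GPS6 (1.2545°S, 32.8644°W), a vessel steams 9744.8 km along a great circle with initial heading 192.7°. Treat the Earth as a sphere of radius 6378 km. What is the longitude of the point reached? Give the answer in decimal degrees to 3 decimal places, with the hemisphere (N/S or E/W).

δ = d/R = 9744.8/6378 = 1.527877 rad
φ₂ = arcsin(sin φ₁ cos δ + cos φ₁ sin δ cos θ)
   = arcsin(-0.02189·0.04291 + 0.99976·0.99908·-0.97553) = -77.24990°
λ₂ = λ₁ + atan2(sin θ sin δ cos φ₁, cos δ − sin φ₁ sin φ₂) = -117.25886°

117.259°W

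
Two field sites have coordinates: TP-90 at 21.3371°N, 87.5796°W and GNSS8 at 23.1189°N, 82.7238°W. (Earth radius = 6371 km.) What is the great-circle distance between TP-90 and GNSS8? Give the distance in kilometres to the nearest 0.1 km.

Δφ = 1.7818°,  Δλ = 4.8558°
a = sin²(Δφ/2) + cos φ₁ cos φ₂ sin²(Δλ/2) = 0.001779
c = 2·arcsin(√a) = 0.084383 rad = 4.8348°
d = R·c = 6371 × 0.084383 = 537.6 km

537.6 km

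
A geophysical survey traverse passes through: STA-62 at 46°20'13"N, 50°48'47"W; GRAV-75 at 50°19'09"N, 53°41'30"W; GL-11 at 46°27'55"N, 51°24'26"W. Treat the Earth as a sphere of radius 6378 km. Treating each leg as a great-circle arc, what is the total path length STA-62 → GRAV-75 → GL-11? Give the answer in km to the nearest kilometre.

953 km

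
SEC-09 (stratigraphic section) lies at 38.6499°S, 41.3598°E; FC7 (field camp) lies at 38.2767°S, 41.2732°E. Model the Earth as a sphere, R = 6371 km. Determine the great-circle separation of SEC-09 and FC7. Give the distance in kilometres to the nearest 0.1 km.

Δφ = 0.3732°,  Δλ = -0.0866°
a = sin²(Δφ/2) + cos φ₁ cos φ₂ sin²(Δλ/2) = 0.000011
c = 2·arcsin(√a) = 0.006620 rad = 0.3793°
d = R·c = 6371 × 0.006620 = 42.2 km

42.2 km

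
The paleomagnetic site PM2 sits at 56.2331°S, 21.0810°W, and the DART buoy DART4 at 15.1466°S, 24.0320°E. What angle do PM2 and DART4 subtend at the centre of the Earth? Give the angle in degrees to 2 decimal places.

53.43°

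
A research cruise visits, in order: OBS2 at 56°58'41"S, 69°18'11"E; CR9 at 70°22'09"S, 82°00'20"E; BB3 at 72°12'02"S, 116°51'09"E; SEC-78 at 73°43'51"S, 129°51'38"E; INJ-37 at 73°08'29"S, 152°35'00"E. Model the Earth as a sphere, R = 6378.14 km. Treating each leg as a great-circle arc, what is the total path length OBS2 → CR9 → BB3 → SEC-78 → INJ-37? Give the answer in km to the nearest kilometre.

OBS2: φ = -56.97806°, λ = +69.30306°
CR9: φ = -70.36917°, λ = +82.00556°
BB3: φ = -72.20056°, λ = +116.85250°
SEC-78: φ = -73.73083°, λ = +129.86056°
INJ-37: φ = -73.14139°, λ = +152.58333°
OBS2→CR9: c = 0.252340 rad, d = 1609.46 km
CR9→BB3: c = 0.194866 rad, d = 1242.88 km
BB3→SEC-78: c = 0.071489 rad, d = 455.97 km
SEC-78→INJ-37: c = 0.112833 rad, d = 719.67 km
Total = 1609.46 + 1242.88 + 455.97 + 719.67 = 4027.98 km

4028 km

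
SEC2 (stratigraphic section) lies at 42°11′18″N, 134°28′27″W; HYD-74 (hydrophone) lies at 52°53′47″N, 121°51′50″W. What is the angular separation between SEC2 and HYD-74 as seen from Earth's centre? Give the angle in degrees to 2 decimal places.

SEC2: φ = +42.18833°, λ = -134.47417°
HYD-74: φ = +52.89639°, λ = -121.86389°
Δφ = 10.7081°,  Δλ = 12.6103°
a = sin²(Δφ/2) + cos φ₁ cos φ₂ sin²(Δλ/2) = 0.014098
c = 2·arcsin(√a) = 0.238029 rad = 13.6381°

13.64°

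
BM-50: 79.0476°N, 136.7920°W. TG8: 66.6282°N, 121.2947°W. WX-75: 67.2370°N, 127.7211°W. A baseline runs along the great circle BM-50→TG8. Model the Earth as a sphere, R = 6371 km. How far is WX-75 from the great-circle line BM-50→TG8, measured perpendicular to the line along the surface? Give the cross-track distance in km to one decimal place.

250.7 km

δ₁₃ = central angle BM-50→WX-75 = 0.210578 rad  (haversine)
θ₁₃ = bearing BM-50→WX-75 = 163.032°,  θ₁₂ = bearing BM-50→TG8 = 152.185°
dₓₜ = R·arcsin(sin δ₁₃ · sin(θ₁₃ − θ₁₂)) = 6371·arcsin(0.20903·sin(10.848°)) = 250.687 km
|dₓₜ| = 250.687 km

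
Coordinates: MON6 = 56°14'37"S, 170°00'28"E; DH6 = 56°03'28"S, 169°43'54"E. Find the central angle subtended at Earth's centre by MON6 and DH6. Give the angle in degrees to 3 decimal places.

MON6: φ = -56.24361°, λ = +170.00778°
DH6: φ = -56.05778°, λ = +169.73167°
Δφ = 0.1858°,  Δλ = -0.2761°
a = sin²(Δφ/2) + cos φ₁ cos φ₂ sin²(Δλ/2) = 0.000004
c = 2·arcsin(√a) = 0.004210 rad = 0.2412°

0.241°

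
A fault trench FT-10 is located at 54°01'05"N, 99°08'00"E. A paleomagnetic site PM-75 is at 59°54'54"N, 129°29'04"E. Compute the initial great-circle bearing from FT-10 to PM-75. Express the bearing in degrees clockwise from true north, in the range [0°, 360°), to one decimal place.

58.0°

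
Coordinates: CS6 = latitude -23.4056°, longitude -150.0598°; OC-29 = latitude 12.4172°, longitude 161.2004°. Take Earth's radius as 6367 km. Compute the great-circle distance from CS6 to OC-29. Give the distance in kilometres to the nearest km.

Δφ = 35.8228°,  Δλ = -48.7398°
a = sin²(Δφ/2) + cos φ₁ cos φ₂ sin²(Δλ/2) = 0.247180
c = 2·arcsin(√a) = 1.040673 rad = 59.6261°
d = R·c = 6367 × 1.040673 = 6626.0 km

6626 km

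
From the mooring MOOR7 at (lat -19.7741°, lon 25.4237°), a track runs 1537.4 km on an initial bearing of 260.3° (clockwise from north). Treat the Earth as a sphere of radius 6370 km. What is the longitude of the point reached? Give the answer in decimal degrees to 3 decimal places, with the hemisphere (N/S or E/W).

10.756°E

δ = d/R = 1537.4/6370 = 0.241350 rad
φ₂ = arcsin(sin φ₁ cos δ + cos φ₁ sin δ cos θ)
   = arcsin(-0.33831·0.97102 + 0.94103·0.23901·-0.16849) = -21.49399°
λ₂ = λ₁ + atan2(sin θ sin δ cos φ₁, cos δ − sin φ₁ sin φ₂) = 10.75641°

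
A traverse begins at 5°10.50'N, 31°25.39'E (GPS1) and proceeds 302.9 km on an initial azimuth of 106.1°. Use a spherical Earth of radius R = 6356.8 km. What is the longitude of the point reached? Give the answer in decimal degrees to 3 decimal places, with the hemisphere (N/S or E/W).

GPS1: φ = +5.17500°, λ = +31.42317°
δ = d/R = 302.9/6356.8 = 0.047650 rad
φ₂ = arcsin(sin φ₁ cos δ + cos φ₁ sin δ cos θ)
   = arcsin(0.09020·0.99886 + 0.99592·0.04763·-0.27731) = 4.41273°
λ₂ = λ₁ + atan2(sin θ sin δ cos φ₁, cos δ − sin φ₁ sin φ₂) = 34.05395°

34.054°E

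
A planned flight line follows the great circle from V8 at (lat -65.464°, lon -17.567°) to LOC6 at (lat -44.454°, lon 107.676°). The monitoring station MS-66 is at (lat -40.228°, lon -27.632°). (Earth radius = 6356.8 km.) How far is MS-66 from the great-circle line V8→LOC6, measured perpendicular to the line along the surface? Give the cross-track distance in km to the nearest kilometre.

1109 km

δ₁₃ = central angle V8→MS-66 = 0.451760 rad  (haversine)
θ₁₃ = bearing V8→MS-66 = 342.203°,  θ₁₂ = bearing V8→LOC6 = 138.783°
dₓₜ = R·arcsin(sin δ₁₃ · sin(θ₁₃ − θ₁₂)) = 6356.8·arcsin(0.43655·sin(203.420°)) = -1108.608 km
|dₓₜ| = 1108.608 km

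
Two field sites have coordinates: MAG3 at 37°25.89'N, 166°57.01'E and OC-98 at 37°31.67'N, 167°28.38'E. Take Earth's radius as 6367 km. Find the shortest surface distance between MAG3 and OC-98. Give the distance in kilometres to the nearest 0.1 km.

47.3 km

MAG3: φ = +37.43150°, λ = +166.95017°
OC-98: φ = +37.52783°, λ = +167.47300°
Δφ = 0.0963°,  Δλ = 0.5228°
a = sin²(Δφ/2) + cos φ₁ cos φ₂ sin²(Δλ/2) = 0.000014
c = 2·arcsin(√a) = 0.007434 rad = 0.4259°
d = R·c = 6367 × 0.007434 = 47.3 km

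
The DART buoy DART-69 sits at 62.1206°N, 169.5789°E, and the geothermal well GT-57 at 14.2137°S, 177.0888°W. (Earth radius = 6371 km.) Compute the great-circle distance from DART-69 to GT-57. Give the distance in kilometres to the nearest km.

8568 km

Δφ = -76.3343°,  Δλ = 13.3323°
a = sin²(Δφ/2) + cos φ₁ cos φ₂ sin²(Δλ/2) = 0.387980
c = 2·arcsin(√a) = 1.344839 rad = 77.0536°
d = R·c = 6371 × 1.344839 = 8568.0 km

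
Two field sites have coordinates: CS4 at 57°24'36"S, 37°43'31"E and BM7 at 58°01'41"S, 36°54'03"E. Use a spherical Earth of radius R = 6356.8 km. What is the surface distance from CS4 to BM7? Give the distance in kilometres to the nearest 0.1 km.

CS4: φ = -57.41000°, λ = +37.72528°
BM7: φ = -58.02806°, λ = +36.90083°
Δφ = -0.6181°,  Δλ = -0.8244°
a = sin²(Δφ/2) + cos φ₁ cos φ₂ sin²(Δλ/2) = 0.000044
c = 2·arcsin(√a) = 0.013244 rad = 0.7588°
d = R·c = 6356.8 × 0.013244 = 84.2 km

84.2 km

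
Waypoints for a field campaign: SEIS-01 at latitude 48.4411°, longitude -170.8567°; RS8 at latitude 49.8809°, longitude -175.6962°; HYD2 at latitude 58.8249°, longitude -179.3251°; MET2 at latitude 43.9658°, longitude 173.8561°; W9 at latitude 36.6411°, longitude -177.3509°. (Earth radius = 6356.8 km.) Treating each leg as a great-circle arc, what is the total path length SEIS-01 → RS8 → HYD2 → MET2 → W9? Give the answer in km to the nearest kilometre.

SEIS-01→RS8: c = 0.060667 rad, d = 385.65 km
RS8→HYD2: c = 0.160347 rad, d = 1019.29 km
HYD2→MET2: c = 0.269426 rad, d = 1712.68 km
MET2→W9: c = 0.173121 rad, d = 1100.49 km
Total = 385.65 + 1019.29 + 1712.68 + 1100.49 = 4218.12 km

4218 km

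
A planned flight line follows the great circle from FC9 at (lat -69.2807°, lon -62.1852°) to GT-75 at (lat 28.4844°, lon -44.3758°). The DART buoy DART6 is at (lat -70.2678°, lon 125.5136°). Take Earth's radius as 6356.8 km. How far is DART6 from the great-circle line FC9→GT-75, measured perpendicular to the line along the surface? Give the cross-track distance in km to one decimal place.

δ₁₃ = central angle FC9→DART6 = 0.704351 rad  (haversine)
θ₁₃ = bearing FC9→DART6 = 184.005°,  θ₁₂ = bearing FC9→GT-75 = 15.778°
dₓₜ = R·arcsin(sin δ₁₃ · sin(θ₁₃ − θ₁₂)) = 6356.8·arcsin(0.64754·sin(168.228°)) = 842.276 km
|dₓₜ| = 842.276 km

842.3 km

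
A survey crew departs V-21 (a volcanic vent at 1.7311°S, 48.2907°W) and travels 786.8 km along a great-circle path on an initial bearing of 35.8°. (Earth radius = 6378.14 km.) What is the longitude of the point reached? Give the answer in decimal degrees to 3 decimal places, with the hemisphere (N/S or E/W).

δ = d/R = 786.8/6378.14 = 0.123359 rad
φ₂ = arcsin(sin φ₁ cos δ + cos φ₁ sin δ cos θ)
   = arcsin(-0.03021·0.99240 + 0.99954·0.12305·0.81106) = 4.00098°
λ₂ = λ₁ + atan2(sin θ sin δ cos φ₁, cos δ − sin φ₁ sin φ₂) = -44.15306°

44.153°W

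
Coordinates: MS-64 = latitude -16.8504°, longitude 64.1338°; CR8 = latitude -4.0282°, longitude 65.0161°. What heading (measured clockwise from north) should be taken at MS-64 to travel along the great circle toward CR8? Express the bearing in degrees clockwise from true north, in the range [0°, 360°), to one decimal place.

Δλ = 0.8823°
y = sin Δλ · cos φ₂ = 0.015360
x = cos φ₁ sin φ₂ − sin φ₁ cos φ₂ cos Δλ = 0.221892
θ = atan2(y, x) = 3.9600° → 3.9600° (mod 360°)

4.0°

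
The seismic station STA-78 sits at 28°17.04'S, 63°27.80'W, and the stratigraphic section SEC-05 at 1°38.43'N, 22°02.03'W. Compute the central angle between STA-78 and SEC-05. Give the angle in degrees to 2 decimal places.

STA-78: φ = -28.28400°, λ = -63.46333°
SEC-05: φ = +1.64050°, λ = -22.03383°
Δφ = 29.9245°,  Δλ = 41.4295°
a = sin²(Δφ/2) + cos φ₁ cos φ₂ sin²(Δλ/2) = 0.176790
c = 2·arcsin(√a) = 0.867914 rad = 49.7278°

49.73°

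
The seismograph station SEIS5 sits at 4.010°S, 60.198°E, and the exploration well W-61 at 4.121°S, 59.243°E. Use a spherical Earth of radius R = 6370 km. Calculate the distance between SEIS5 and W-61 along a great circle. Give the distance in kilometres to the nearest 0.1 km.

106.6 km

Δφ = -0.1110°,  Δλ = -0.9550°
a = sin²(Δφ/2) + cos φ₁ cos φ₂ sin²(Δλ/2) = 0.000070
c = 2·arcsin(√a) = 0.016738 rad = 0.9590°
d = R·c = 6370 × 0.016738 = 106.6 km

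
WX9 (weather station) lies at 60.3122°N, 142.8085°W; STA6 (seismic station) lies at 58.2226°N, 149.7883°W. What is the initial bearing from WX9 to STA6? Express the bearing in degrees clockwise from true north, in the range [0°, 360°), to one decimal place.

Δλ = -6.9798°
y = sin Δλ · cos φ₂ = -0.063995
x = cos φ₁ sin φ₂ − sin φ₁ cos φ₂ cos Δλ = -0.033072
θ = atan2(y, x) = -117.3295° → 242.6705° (mod 360°)

242.7°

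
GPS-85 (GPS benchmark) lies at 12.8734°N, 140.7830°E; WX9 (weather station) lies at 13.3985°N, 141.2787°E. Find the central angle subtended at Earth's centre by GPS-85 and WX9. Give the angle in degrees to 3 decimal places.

0.713°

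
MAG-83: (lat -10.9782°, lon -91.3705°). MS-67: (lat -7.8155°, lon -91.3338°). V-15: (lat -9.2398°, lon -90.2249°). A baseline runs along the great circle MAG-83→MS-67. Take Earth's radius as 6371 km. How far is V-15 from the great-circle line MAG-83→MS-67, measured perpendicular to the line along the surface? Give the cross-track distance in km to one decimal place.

123.5 km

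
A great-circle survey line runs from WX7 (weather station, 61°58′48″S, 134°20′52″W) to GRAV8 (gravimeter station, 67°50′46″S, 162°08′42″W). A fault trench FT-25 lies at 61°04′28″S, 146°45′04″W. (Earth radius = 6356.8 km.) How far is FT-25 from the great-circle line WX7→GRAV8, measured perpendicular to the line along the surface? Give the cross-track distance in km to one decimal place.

441.8 km

WX7: φ = -61.98000°, λ = -134.34778°
GRAV8: φ = -67.84611°, λ = -162.14500°
FT-25: φ = -61.07444°, λ = -146.75111°
δ₁₃ = central angle WX7→FT-25 = 0.104242 rad  (haversine)
θ₁₃ = bearing WX7→FT-25 = 273.217°,  θ₁₂ = bearing WX7→GRAV8 = 231.353°
dₓₜ = R·arcsin(sin δ₁₃ · sin(θ₁₃ − θ₁₂)) = 6356.8·arcsin(0.10405·sin(41.863°)) = 441.774 km
|dₓₜ| = 441.774 km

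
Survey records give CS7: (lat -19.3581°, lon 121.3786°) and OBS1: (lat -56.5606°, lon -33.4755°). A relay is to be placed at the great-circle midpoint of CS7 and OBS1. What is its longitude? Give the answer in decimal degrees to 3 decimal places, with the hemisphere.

93.606°E

Bx = cos φ₂ cos Δλ = -0.498831,  By = cos φ₂ sin Δλ = -0.234157
φₘ = atan2(sin φ₁ + sin φ₂, √((cos φ₁ + Bx)² + By²)) = -66.68384°
λₘ = λ₁ + atan2(By, cos φ₁ + Bx) = 93.60609°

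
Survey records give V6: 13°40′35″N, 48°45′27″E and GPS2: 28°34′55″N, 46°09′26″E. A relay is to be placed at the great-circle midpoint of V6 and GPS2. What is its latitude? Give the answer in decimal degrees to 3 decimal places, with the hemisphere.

V6: φ = +13.67639°, λ = +48.75750°
GPS2: φ = +28.58194°, λ = +46.15722°
Bx = cos φ₂ cos Δλ = 0.877230,  By = cos φ₂ sin Δλ = -0.039839
φₘ = atan2(sin φ₁ + sin φ₂, √((cos φ₁ + Bx)² + By²)) = 21.13411°
λₘ = λ₁ + atan2(By, cos φ₁ + Bx) = 47.52310°

21.134°N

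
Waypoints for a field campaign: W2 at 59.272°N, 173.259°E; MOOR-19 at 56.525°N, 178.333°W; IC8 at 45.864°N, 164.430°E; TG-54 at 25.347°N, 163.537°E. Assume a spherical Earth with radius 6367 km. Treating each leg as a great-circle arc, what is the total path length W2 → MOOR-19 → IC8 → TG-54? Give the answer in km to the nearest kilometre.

W2→MOOR-19: c = 0.091446 rad, d = 582.24 km
MOOR-19→IC8: c = 0.263485 rad, d = 1677.61 km
IC8→TG-54: c = 0.358307 rad, d = 2281.34 km
Total = 582.24 + 1677.61 + 2281.34 = 4541.19 km

4541 km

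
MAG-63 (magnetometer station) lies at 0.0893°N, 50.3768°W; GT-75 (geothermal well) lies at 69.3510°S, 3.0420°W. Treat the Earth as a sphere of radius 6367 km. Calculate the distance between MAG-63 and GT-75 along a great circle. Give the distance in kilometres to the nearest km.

8474 km

Δφ = -69.4403°,  Δλ = 47.3348°
a = sin²(Δφ/2) + cos φ₁ cos φ₂ sin²(Δλ/2) = 0.381234
c = 2·arcsin(√a) = 1.330973 rad = 76.2591°
d = R·c = 6367 × 1.330973 = 8474.3 km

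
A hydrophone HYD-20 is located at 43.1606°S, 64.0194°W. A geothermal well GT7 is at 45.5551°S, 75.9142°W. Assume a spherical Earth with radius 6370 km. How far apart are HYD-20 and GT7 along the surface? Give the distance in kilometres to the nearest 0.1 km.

981.2 km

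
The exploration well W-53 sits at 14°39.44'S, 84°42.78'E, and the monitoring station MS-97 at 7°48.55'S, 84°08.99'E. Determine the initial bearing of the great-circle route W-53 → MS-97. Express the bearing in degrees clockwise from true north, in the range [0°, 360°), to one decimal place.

355.3°

W-53: φ = -14.65733°, λ = +84.71300°
MS-97: φ = -7.80917°, λ = +84.14983°
Δλ = -0.5632°
y = sin Δλ · cos φ₂ = -0.009738
x = cos φ₁ sin φ₂ − sin φ₁ cos φ₂ cos Δλ = 0.119227
θ = atan2(y, x) = -4.6693° → 355.3307° (mod 360°)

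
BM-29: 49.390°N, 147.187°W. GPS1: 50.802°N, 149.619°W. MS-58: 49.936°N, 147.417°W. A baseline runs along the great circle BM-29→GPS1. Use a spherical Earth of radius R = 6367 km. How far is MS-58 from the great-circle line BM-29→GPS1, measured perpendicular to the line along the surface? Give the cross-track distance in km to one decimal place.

δ₁₃ = central angle BM-29→MS-58 = 0.009877 rad  (haversine)
θ₁₃ = bearing BM-29→MS-58 = 344.836°,  θ₁₂ = bearing BM-29→GPS1 = 313.075°
dₓₜ = R·arcsin(sin δ₁₃ · sin(θ₁₃ − θ₁₂)) = 6367·arcsin(0.00988·sin(31.761°)) = 33.103 km
|dₓₜ| = 33.103 km

33.1 km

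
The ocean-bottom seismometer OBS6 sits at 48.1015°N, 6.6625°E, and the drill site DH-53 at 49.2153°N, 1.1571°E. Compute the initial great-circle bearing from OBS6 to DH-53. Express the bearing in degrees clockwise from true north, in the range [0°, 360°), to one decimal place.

289.1°

Δλ = -5.5054°
y = sin Δλ · cos φ₂ = -0.062669
x = cos φ₁ sin φ₂ − sin φ₁ cos φ₂ cos Δλ = 0.021681
θ = atan2(y, x) = -70.9165° → 289.0835° (mod 360°)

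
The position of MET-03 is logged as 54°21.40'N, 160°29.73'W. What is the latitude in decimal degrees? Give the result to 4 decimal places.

54.3567°N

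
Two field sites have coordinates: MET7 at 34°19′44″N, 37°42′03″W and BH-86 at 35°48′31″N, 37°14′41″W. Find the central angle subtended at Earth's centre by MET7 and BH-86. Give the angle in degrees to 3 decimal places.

1.526°

MET7: φ = +34.32889°, λ = -37.70083°
BH-86: φ = +35.80861°, λ = -37.24472°
Δφ = 1.4797°,  Δλ = 0.4561°
a = sin²(Δφ/2) + cos φ₁ cos φ₂ sin²(Δλ/2) = 0.000177
c = 2·arcsin(√a) = 0.026635 rad = 1.5261°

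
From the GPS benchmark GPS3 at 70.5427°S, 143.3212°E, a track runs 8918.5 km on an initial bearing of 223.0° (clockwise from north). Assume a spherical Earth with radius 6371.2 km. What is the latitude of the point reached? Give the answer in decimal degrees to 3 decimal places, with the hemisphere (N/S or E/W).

δ = d/R = 8918.5/6371.2 = 1.399815 rad
φ₂ = arcsin(sin φ₁ cos δ + cos φ₁ sin δ cos θ)
   = arcsin(-0.94289·0.17015 + 0.33310·0.98542·-0.73135) = -23.60926°
λ₂ = λ₁ + atan2(sin θ sin δ cos φ₁, cos δ − sin φ₁ sin φ₂) = 10.49713°

23.609°S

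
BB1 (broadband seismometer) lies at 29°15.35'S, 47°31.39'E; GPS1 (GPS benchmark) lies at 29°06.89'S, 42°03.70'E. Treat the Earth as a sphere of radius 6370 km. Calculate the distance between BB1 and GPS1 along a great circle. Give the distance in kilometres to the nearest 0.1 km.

530.3 km

BB1: φ = -29.25583°, λ = +47.52317°
GPS1: φ = -29.11483°, λ = +42.06167°
Δφ = 0.1410°,  Δλ = -5.4615°
a = sin²(Δφ/2) + cos φ₁ cos φ₂ sin²(Δλ/2) = 0.001732
c = 2·arcsin(√a) = 0.083249 rad = 4.7698°
d = R·c = 6370 × 0.083249 = 530.3 km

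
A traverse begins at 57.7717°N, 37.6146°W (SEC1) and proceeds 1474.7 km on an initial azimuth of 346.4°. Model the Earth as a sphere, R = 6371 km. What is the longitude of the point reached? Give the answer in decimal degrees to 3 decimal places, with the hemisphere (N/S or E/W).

δ = d/R = 1474.7/6371 = 0.231471 rad
φ₂ = arcsin(sin φ₁ cos δ + cos φ₁ sin δ cos θ)
   = arcsin(0.84593·0.97333 + 0.53329·0.22941·0.97196) = 70.43826°
λ₂ = λ₁ + atan2(sin θ sin δ cos φ₁, cos δ − sin φ₁ sin φ₂) = -46.88602°

46.886°W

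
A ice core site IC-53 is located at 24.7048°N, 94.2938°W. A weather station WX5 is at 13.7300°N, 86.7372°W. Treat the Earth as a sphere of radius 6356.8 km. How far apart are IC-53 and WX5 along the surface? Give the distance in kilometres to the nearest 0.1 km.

1451.4 km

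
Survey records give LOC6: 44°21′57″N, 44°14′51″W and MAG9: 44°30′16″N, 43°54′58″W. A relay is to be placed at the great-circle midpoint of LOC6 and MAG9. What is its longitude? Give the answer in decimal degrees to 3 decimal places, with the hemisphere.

LOC6: φ = +44.36583°, λ = -44.24750°
MAG9: φ = +44.50444°, λ = -43.91611°
Bx = cos φ₂ cos Δλ = 0.713184,  By = cos φ₂ sin Δλ = 0.004125
φₘ = atan2(sin φ₁ + sin φ₂, √((cos φ₁ + Bx)² + By²)) = 44.43526°
λₘ = λ₁ + atan2(By, cos φ₁ + Bx) = -44.08200°

44.082°W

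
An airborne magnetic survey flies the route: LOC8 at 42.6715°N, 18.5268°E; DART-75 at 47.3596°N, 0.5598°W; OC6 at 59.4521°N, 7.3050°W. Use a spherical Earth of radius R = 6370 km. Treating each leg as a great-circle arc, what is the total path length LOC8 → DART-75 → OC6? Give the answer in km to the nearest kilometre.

2998 km

LOC8→DART-75: c = 0.248534 rad, d = 1583.16 km
DART-75→OC6: c = 0.222143 rad, d = 1415.05 km
Total = 1583.16 + 1415.05 = 2998.21 km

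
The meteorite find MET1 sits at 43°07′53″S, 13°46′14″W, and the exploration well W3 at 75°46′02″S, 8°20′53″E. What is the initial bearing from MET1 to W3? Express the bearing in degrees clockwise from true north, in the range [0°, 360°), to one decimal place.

MET1: φ = -43.13139°, λ = -13.77056°
W3: φ = -75.76722°, λ = +8.34806°
Δλ = 22.1186°
y = sin Δλ · cos φ₂ = 0.092573
x = cos φ₁ sin φ₂ − sin φ₁ cos φ₂ cos Δλ = -0.551668
θ = atan2(y, x) = 170.4742° → 170.4742° (mod 360°)

170.5°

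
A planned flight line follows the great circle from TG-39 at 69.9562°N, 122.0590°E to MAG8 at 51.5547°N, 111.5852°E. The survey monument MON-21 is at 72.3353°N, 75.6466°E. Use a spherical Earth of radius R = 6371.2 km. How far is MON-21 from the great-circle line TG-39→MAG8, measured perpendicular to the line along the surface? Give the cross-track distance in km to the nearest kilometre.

1618 km

δ₁₃ = central angle TG-39→MON-21 = 0.258238 rad  (haversine)
θ₁₃ = bearing TG-39→MON-21 = 300.610°,  θ₁₂ = bearing TG-39→MAG8 = 200.276°
dₓₜ = R·arcsin(sin δ₁₃ · sin(θ₁₃ − θ₁₂)) = 6371.2·arcsin(0.25538·sin(100.333°)) = 1618.010 km
|dₓₜ| = 1618.010 km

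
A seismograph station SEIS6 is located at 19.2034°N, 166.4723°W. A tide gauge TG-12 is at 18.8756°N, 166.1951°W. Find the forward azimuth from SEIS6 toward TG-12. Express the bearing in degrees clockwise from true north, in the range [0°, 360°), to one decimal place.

Δλ = 0.2772°
y = sin Δλ · cos φ₂ = 0.004578
x = cos φ₁ sin φ₂ − sin φ₁ cos φ₂ cos Δλ = -0.005718
θ = atan2(y, x) = 141.3167° → 141.3167° (mod 360°)

141.3°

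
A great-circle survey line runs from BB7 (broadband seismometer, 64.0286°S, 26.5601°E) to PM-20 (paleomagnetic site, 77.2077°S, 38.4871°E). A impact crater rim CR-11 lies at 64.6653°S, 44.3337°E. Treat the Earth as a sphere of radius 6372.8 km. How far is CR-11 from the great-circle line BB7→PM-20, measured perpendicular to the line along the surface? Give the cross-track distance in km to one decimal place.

δ₁₃ = central angle BB7→CR-11 = 0.134308 rad  (haversine)
θ₁₃ = bearing BB7→CR-11 = 102.715°,  θ₁₂ = bearing BB7→PM-20 = 168.856°
dₓₜ = R·arcsin(sin δ₁₃ · sin(θ₁₃ − θ₁₂)) = 6372.8·arcsin(0.13390·sin(-66.141°)) = -782.386 km
|dₓₜ| = 782.386 km

782.4 km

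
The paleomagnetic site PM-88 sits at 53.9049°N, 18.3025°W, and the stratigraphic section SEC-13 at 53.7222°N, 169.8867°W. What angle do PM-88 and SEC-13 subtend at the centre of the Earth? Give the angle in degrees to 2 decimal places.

69.83°

Δφ = -0.1827°,  Δλ = -151.5842°
a = sin²(Δφ/2) + cos φ₁ cos φ₂ sin²(Δλ/2) = 0.327590
c = 2·arcsin(√a) = 1.218750 rad = 69.8292°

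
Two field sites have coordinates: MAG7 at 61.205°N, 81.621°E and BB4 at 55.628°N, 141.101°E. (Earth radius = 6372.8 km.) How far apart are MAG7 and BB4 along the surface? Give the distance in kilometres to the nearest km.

Δφ = -5.5770°,  Δλ = 59.4800°
a = sin²(Δφ/2) + cos φ₁ cos φ₂ sin²(Δλ/2) = 0.069285
c = 2·arcsin(√a) = 0.532719 rad = 30.5225°
d = R·c = 6372.8 × 0.532719 = 3394.9 km

3395 km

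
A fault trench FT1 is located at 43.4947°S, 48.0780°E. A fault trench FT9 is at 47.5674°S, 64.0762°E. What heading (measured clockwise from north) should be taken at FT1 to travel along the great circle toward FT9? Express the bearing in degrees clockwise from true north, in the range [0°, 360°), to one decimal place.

115.6°

Δλ = 15.9982°
y = sin Δλ · cos φ₂ = 0.185958
x = cos φ₁ sin φ₂ − sin φ₁ cos φ₂ cos Δλ = -0.089008
θ = atan2(y, x) = 115.5780° → 115.5780° (mod 360°)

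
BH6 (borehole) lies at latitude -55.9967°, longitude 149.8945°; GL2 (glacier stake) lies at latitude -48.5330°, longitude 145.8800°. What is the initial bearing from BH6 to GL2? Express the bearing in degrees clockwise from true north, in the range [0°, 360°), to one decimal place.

Δλ = -4.0145°
y = sin Δλ · cos φ₂ = -0.046359
x = cos φ₁ sin φ₂ − sin φ₁ cos φ₂ cos Δλ = 0.128551
θ = atan2(y, x) = -19.8307° → 340.1693° (mod 360°)

340.2°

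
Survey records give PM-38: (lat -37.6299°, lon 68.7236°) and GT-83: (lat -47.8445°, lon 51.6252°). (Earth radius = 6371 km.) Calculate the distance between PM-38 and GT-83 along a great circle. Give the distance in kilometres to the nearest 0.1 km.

Δφ = -10.2146°,  Δλ = -17.0984°
a = sin²(Δφ/2) + cos φ₁ cos φ₂ sin²(Δλ/2) = 0.019671
c = 2·arcsin(√a) = 0.281436 rad = 16.1251°
d = R·c = 6371 × 0.281436 = 1793.0 km

1793.0 km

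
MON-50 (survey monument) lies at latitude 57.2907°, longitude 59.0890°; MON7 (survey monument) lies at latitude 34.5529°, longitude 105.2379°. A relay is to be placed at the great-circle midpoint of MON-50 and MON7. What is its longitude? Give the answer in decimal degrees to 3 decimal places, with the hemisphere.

87.219°E

Bx = cos φ₂ cos Δλ = 0.570581,  By = cos φ₂ sin Δλ = 0.593935
φₘ = atan2(sin φ₁ + sin φ₂, √((cos φ₁ + Bx)² + By²)) = 48.19250°
λₘ = λ₁ + atan2(By, cos φ₁ + Bx) = 87.21864°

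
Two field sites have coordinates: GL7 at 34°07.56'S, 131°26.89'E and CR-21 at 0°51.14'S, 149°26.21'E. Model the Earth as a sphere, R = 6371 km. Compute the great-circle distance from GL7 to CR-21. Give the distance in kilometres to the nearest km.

GL7: φ = -34.12600°, λ = +131.44817°
CR-21: φ = -0.85233°, λ = +149.43683°
Δφ = 33.2737°,  Δλ = 17.9887°
a = sin²(Δφ/2) + cos φ₁ cos φ₂ sin²(Δλ/2) = 0.102201
c = 2·arcsin(√a) = 0.650801 rad = 37.2881°
d = R·c = 6371 × 0.650801 = 4146.3 km

4146 km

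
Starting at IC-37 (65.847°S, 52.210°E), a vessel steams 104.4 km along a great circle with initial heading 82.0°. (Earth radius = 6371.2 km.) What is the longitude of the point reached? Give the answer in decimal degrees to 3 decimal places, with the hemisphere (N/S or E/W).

54.470°E

δ = d/R = 104.4/6371.2 = 0.016386 rad
φ₂ = arcsin(sin φ₁ cos δ + cos φ₁ sin δ cos θ)
   = arcsin(-0.91246·0.99987 + 0.40917·0.01639·0.13917) = -65.69961°
λ₂ = λ₁ + atan2(sin θ sin δ cos φ₁, cos δ − sin φ₁ sin φ₂) = 54.46973°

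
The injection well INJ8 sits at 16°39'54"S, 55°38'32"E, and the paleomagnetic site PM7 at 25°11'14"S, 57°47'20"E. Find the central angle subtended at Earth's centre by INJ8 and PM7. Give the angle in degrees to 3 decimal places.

8.754°

INJ8: φ = -16.66500°, λ = +55.64222°
PM7: φ = -25.18722°, λ = +57.78889°
Δφ = -8.5222°,  Δλ = 2.1467°
a = sin²(Δφ/2) + cos φ₁ cos φ₂ sin²(Δλ/2) = 0.005825
c = 2·arcsin(√a) = 0.152791 rad = 8.7543°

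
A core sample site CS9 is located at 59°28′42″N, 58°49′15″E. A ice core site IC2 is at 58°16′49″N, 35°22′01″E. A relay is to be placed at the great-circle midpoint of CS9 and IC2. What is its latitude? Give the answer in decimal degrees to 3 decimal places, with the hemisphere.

59.411°N

CS9: φ = +59.47833°, λ = +58.82083°
IC2: φ = +58.28028°, λ = +35.36694°
Bx = cos φ₂ cos Δλ = 0.482326,  By = cos φ₂ sin Δλ = -0.209260
φₘ = atan2(sin φ₁ + sin φ₂, √((cos φ₁ + Bx)² + By²)) = 59.41124°
λₘ = λ₁ + atan2(By, cos φ₁ + Bx) = 46.88792°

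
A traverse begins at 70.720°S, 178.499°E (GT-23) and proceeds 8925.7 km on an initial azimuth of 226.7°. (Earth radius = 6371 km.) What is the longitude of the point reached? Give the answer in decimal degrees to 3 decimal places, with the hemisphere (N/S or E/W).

49.432°E

δ = d/R = 8925.7/6371 = 1.400989 rad
φ₂ = arcsin(sin φ₁ cos δ + cos φ₁ sin δ cos θ)
   = arcsin(-0.94392·0.16899 + 0.33018·0.98562·-0.68582) = -22.50133°
λ₂ = λ₁ + atan2(sin θ sin δ cos φ₁, cos δ − sin φ₁ sin φ₂) = 49.43234°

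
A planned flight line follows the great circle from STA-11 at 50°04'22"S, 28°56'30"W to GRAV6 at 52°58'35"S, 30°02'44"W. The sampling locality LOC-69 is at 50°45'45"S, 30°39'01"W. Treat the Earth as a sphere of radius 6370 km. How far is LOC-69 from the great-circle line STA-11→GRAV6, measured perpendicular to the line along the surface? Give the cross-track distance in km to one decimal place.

STA-11: φ = -50.07278°, λ = -28.94167°
GRAV6: φ = -52.97639°, λ = -30.04556°
LOC-69: φ = -50.76250°, λ = -30.65028°
δ₁₃ = central angle STA-11→LOC-69 = 0.022493 rad  (haversine)
θ₁₃ = bearing STA-11→LOC-69 = 236.988°,  θ₁₂ = bearing STA-11→GRAV6 = 192.878°
dₓₜ = R·arcsin(sin δ₁₃ · sin(θ₁₃ − θ₁₂)) = 6370·arcsin(0.02249·sin(44.111°)) = 99.725 km
|dₓₜ| = 99.725 km

99.7 km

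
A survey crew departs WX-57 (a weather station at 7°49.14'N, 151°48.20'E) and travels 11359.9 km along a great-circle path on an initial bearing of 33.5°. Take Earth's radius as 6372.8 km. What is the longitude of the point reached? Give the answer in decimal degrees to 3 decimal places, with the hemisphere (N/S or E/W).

WX-57: φ = +7.81900°, λ = +151.80333°
δ = d/R = 11359.9/6372.8 = 1.782560 rad
φ₂ = arcsin(sin φ₁ cos δ + cos φ₁ sin δ cos θ)
   = arcsin(0.13604·-0.21018 + 0.99070·0.97766·0.83389) = 51.17680°
λ₂ = λ₁ + atan2(sin θ sin δ cos φ₁, cos δ − sin φ₁ sin φ₂) = -87.59520°

87.595°W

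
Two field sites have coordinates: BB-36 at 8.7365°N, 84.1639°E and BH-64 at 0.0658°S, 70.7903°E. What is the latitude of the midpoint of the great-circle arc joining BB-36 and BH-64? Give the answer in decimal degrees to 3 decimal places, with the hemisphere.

4.365°N

Bx = cos φ₂ cos Δλ = 0.972882,  By = cos φ₂ sin Δλ = -0.231300
φₘ = atan2(sin φ₁ + sin φ₂, √((cos φ₁ + Bx)² + By²)) = 4.36493°
λₘ = λ₁ + atan2(By, cos φ₁ + Bx) = 77.43791°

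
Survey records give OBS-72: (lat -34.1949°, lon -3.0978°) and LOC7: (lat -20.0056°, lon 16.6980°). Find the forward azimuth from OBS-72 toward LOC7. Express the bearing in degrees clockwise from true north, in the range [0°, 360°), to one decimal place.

56.1°

Δλ = 19.7958°
y = sin Δλ · cos φ₂ = 0.318233
x = cos φ₁ sin φ₂ − sin φ₁ cos φ₂ cos Δλ = 0.213919
θ = atan2(y, x) = 56.0907° → 56.0907° (mod 360°)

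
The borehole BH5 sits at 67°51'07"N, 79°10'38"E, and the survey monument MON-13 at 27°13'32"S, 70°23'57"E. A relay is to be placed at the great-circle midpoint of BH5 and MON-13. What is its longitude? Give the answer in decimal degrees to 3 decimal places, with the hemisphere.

BH5: φ = +67.85194°, λ = +79.17722°
MON-13: φ = -27.22556°, λ = +70.39917°
Bx = cos φ₂ cos Δλ = 0.878797,  By = cos φ₂ sin Δλ = -0.135700
φₘ = atan2(sin φ₁ + sin φ₂, √((cos φ₁ + Bx)² + By²)) = 20.35903°
λₘ = λ₁ + atan2(By, cos φ₁ + Bx) = 73.00983°

73.010°E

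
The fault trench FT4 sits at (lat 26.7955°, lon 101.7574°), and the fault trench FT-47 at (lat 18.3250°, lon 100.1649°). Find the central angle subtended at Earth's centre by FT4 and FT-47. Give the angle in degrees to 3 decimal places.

Δφ = -8.4705°,  Δλ = -1.5925°
a = sin²(Δφ/2) + cos φ₁ cos φ₂ sin²(Δλ/2) = 0.005618
c = 2·arcsin(√a) = 0.150044 rad = 8.5969°

8.597°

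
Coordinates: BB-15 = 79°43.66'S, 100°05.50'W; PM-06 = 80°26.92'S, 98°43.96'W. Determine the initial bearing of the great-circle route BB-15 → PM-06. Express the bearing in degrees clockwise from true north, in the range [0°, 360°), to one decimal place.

162.7°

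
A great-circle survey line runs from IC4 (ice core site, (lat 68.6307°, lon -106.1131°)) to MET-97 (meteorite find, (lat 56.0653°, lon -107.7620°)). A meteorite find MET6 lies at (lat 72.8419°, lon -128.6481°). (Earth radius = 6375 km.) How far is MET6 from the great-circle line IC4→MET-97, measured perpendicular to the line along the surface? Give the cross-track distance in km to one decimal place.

765.0 km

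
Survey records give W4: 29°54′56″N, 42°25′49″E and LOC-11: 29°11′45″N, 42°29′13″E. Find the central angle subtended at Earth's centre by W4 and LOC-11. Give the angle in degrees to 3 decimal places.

0.721°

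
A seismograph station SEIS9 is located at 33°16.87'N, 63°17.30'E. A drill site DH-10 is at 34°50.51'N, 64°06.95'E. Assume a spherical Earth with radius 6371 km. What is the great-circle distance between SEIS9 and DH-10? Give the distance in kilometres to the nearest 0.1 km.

SEIS9: φ = +33.28117°, λ = +63.28833°
DH-10: φ = +34.84183°, λ = +64.11583°
Δφ = 1.5607°,  Δλ = 0.8275°
a = sin²(Δφ/2) + cos φ₁ cos φ₂ sin²(Δλ/2) = 0.000221
c = 2·arcsin(√a) = 0.029750 rad = 1.7046°
d = R·c = 6371 × 0.029750 = 189.5 km

189.5 km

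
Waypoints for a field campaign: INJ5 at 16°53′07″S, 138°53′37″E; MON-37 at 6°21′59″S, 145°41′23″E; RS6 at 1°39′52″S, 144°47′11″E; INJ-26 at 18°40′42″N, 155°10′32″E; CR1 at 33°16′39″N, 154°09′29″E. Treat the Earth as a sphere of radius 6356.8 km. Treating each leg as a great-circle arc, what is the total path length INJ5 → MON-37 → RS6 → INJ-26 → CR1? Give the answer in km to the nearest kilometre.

6060 km

INJ5: φ = -16.88528°, λ = +138.89361°
MON-37: φ = -6.36639°, λ = +145.68972°
RS6: φ = -1.66444°, λ = +144.78639°
INJ-26: φ = +18.67833°, λ = +155.17556°
CR1: φ = +33.27750°, λ = +154.15806°
INJ5→MON-37: c = 0.217163 rad, d = 1380.46 km
MON-37→RS6: c = 0.083557 rad, d = 531.16 km
RS6→INJ-26: c = 0.397310 rad, d = 2525.62 km
INJ-26→CR1: c = 0.255299 rad, d = 1622.88 km
Total = 1380.46 + 531.16 + 2525.62 + 1622.88 = 6060.12 km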